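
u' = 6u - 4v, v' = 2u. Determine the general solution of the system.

Coefficient matrix A = [[6, -4], [2, 0]].
Characteristic polynomial det(A - λI) = λ^2 - 6λ + 8 = 0.
Eigenvalues λ = 4, 2.
For λ=4: (A-λI) row 1 is [2, -4], so an eigenvector is (2, 1).
For λ=2: (A-λI) row 1 is [4, -4], so an eigenvector is (1, 1).
General solution: C_1e^(4t)(2,1) + C_2e^(2t)(1,1).

u(t) = 2C_1e^(4t) + C_2e^(2t), v(t) = C_1e^(4t) + C_2e^(2t)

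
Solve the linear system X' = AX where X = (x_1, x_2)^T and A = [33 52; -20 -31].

Coefficient matrix A = [[33, 52], [-20, -31]].
Characteristic polynomial det(A - λI) = λ^2 - 2λ + 17 = 0.
Eigenvalues λ = 1 ± 4i (complex conjugate pair).
For λ=1+4i: an eigenvector is (3,-2) - i(-2,1) = (3 + 2i, -2 - i).
A real fundamental pair from Re and Im of e^((1+4i)t)v: X_1 = e^(t)(cos(4t)·(3,-2) + sin(4t)·(-2,1)), X_2 = e^(t)(sin(4t)·(3,-2) - cos(4t)·(-2,1)).
General solution: c_1X_1 + c_2X_2.

x_1(t) = -2c_1e^(t)sin(4t) + 3c_1e^(t)cos(4t) + 3c_2e^(t)sin(4t) + 2c_2e^(t)cos(4t), x_2(t) = c_1e^(t)sin(4t) - 2c_1e^(t)cos(4t) - 2c_2e^(t)sin(4t) - c_2e^(t)cos(4t)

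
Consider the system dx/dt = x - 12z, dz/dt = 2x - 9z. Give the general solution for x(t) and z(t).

x(t) = 3C_1e^(-3t) + 2C_2e^(-5t), z(t) = C_1e^(-3t) + C_2e^(-5t)

Coefficient matrix A = [[1, -12], [2, -9]].
Characteristic polynomial det(A - λI) = λ^2 + 8λ + 15 = 0.
Eigenvalues λ = -3, -5.
For λ=-3: (A-λI) row 1 is [4, -12], so an eigenvector is (3, 1).
For λ=-5: (A-λI) row 1 is [6, -12], so an eigenvector is (2, 1).
General solution: C_1e^(-3t)(3,1) + C_2e^(-5t)(2,1).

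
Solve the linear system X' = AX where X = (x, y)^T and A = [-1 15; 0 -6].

x(t) = 3C_1e^(-6t) + C_2e^(-t), y(t) = -C_1e^(-6t)

Coefficient matrix A = [[-1, 15], [0, -6]].
Characteristic polynomial det(A - λI) = λ^2 + 7λ + 6 = 0.
Eigenvalues λ = -6, -1.
For λ=-6: (A-λI) row 1 is [5, 15], so an eigenvector is (3, -1).
For λ=-1: (A-λI) row 1 is [0, 15], so an eigenvector is (1, 0).
General solution: C_1e^(-6t)(3,-1) + C_2e^(-t)(1,0).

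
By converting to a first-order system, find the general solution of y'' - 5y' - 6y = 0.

y(t) = C_1e^(6t) + C_2e^(-t)

Let x_1 = y, x_2 = y'. Then x_1' = x_2 and x_2' = 6x_1 + 5x_2.
A = [[0,1],[6,5]]; det(A-λI) = λ^2 - 5λ - 6.
Eigenvalues λ = 6, -1 with eigenvectors (1,6), (1,-1).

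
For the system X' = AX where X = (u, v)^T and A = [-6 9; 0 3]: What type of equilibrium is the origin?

saddle

A = [[-6,9],[0,3]]; det(A-λI) = λ^2 + 3λ - 18.
λ = 3, -6: opposite signs.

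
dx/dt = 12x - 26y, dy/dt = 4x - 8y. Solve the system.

x(t) = -2K_1e^(2t)sin(2t) - 3K_1e^(2t)cos(2t) - 3K_2e^(2t)sin(2t) + 2K_2e^(2t)cos(2t), y(t) = -K_1e^(2t)sin(2t) - K_1e^(2t)cos(2t) - K_2e^(2t)sin(2t) + K_2e^(2t)cos(2t)

Coefficient matrix A = [[12, -26], [4, -8]].
Characteristic polynomial det(A - λI) = λ^2 - 4λ + 8 = 0.
Eigenvalues λ = 2 ± 2i (complex conjugate pair).
For λ=2+2i: an eigenvector is (-3,-1) - i(-2,-1) = (-3 + 2i, -1 + i).
A real fundamental pair from Re and Im of e^((2+2i)t)v: X_1 = e^(2t)(cos(2t)·(-3,-1) + sin(2t)·(-2,-1)), X_2 = e^(2t)(sin(2t)·(-3,-1) - cos(2t)·(-2,-1)).
General solution: K_1X_1 + K_2X_2.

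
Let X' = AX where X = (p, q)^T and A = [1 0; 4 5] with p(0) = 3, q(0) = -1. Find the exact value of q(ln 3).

A = [[1,0],[4,5]]; eigenvalues λ = 5, 1.
Eigenvectors: (0,-1) for λ=5, (1,-1) for λ=1.
From the initial condition, c_1 = -2, c_2 = 3.
q(ln 3) = (-2)(3^5)(-1) + (3)(3^1)(-1) = 477.

477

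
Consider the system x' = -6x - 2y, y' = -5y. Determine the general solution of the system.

Coefficient matrix A = [[-6, -2], [0, -5]].
Characteristic polynomial det(A - λI) = λ^2 + 11λ + 30 = 0.
Eigenvalues λ = -6, -5.
For λ=-6: (A-λI) row 1 is [0, -2], so an eigenvector is (-1, 0).
For λ=-5: (A-λI) row 1 is [-1, -2], so an eigenvector is (-2, 1).
General solution: c_1e^(-6t)(-1,0) + c_2e^(-5t)(-2,1).

x(t) = -c_1e^(-6t) - 2c_2e^(-5t), y(t) = c_2e^(-5t)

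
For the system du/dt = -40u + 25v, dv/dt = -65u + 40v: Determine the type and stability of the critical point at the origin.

A = [[-40,25],[-65,40]]; det(A-λI) = λ^2 + 25.
λ = 0 ± 5i: zero real part.

center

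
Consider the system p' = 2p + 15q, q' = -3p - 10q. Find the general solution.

p(t) = -2c_1e^(-4t)sin(3t) - c_1e^(-4t)cos(3t) - c_2e^(-4t)sin(3t) + 2c_2e^(-4t)cos(3t), q(t) = c_1e^(-4t)sin(3t) - c_2e^(-4t)cos(3t)

Coefficient matrix A = [[2, 15], [-3, -10]].
Characteristic polynomial det(A - λI) = λ^2 + 8λ + 25 = 0.
Eigenvalues λ = -4 ± 3i (complex conjugate pair).
For λ=-4+3i: an eigenvector is (-1,0) - i(-2,1) = (-1 + 2i, 0 - i).
A real fundamental pair from Re and Im of e^((-4+3i)t)v: X_1 = e^(-4t)(cos(3t)·(-1,0) + sin(3t)·(-2,1)), X_2 = e^(-4t)(sin(3t)·(-1,0) - cos(3t)·(-2,1)).
General solution: c_1X_1 + c_2X_2.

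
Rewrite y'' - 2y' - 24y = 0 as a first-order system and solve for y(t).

Let x_1 = y, x_2 = y'. Then x_1' = x_2 and x_2' = 24x_1 + 2x_2.
A = [[0,1],[24,2]]; det(A-λI) = λ^2 - 2λ - 24.
Eigenvalues λ = -4, 6 with eigenvectors (1,-4), (1,6).

y(t) = c_1e^(-4t) + c_2e^(6t)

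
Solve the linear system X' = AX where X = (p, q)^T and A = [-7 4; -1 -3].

Coefficient matrix A = [[-7, 4], [-1, -3]].
Characteristic polynomial det(A - λI) = λ^2 + 10λ + 25 = 0.
Single eigenvalue λ = -5 with algebraic multiplicity 2.
Eigenvector v = (-2,-1); generalized eigenvector w with (A-λI)w=v is (1,0).
General solution: e^(-5t)[c_1·v + c_2·(t·v + w)].

p(t) = -2c_1e^(-5t) - 2c_2te^(-5t) + c_2e^(-5t), q(t) = -c_1e^(-5t) - c_2te^(-5t)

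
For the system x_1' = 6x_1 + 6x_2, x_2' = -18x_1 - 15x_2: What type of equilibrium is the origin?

A = [[6,6],[-18,-15]]; det(A-λI) = λ^2 + 9λ + 18.
λ = -6, -3: both negative.

stable node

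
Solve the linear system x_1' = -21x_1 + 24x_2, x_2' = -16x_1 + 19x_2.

x_1(t) = -3K_1e^(-5t) + K_2e^(3t), x_2(t) = -2K_1e^(-5t) + K_2e^(3t)

Coefficient matrix A = [[-21, 24], [-16, 19]].
Characteristic polynomial det(A - λI) = λ^2 + 2λ - 15 = 0.
Eigenvalues λ = -5, 3.
For λ=-5: (A-λI) row 1 is [-16, 24], so an eigenvector is (-3, -2).
For λ=3: (A-λI) row 1 is [-24, 24], so an eigenvector is (1, 1).
General solution: K_1e^(-5t)(-3,-2) + K_2e^(3t)(1,1).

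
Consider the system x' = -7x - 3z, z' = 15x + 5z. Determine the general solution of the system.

x(t) = K_1e^(-t)sin(3t) - K_2e^(-t)cos(3t), z(t) = -2K_1e^(-t)sin(3t) - K_1e^(-t)cos(3t) - K_2e^(-t)sin(3t) + 2K_2e^(-t)cos(3t)

Coefficient matrix A = [[-7, -3], [15, 5]].
Characteristic polynomial det(A - λI) = λ^2 + 2λ + 10 = 0.
Eigenvalues λ = -1 ± 3i (complex conjugate pair).
For λ=-1+3i: an eigenvector is (0,-1) - i(1,-2) = (0 - i, -1 + 2i).
A real fundamental pair from Re and Im of e^((-1+3i)t)v: X_1 = e^(-t)(cos(3t)·(0,-1) + sin(3t)·(1,-2)), X_2 = e^(-t)(sin(3t)·(0,-1) - cos(3t)·(1,-2)).
General solution: K_1X_1 + K_2X_2.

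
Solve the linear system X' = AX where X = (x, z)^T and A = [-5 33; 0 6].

Coefficient matrix A = [[-5, 33], [0, 6]].
Characteristic polynomial det(A - λI) = λ^2 - λ - 30 = 0.
Eigenvalues λ = 6, -5.
For λ=6: (A-λI) row 1 is [-11, 33], so an eigenvector is (-3, -1).
For λ=-5: (A-λI) row 1 is [0, 33], so an eigenvector is (-1, 0).
General solution: c_1e^(6t)(-3,-1) + c_2e^(-5t)(-1,0).

x(t) = -3c_1e^(6t) - c_2e^(-5t), z(t) = -c_1e^(6t)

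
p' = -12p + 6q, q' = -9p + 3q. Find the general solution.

p(t) = C_1e^(-6t) + 2C_2e^(-3t), q(t) = C_1e^(-6t) + 3C_2e^(-3t)

Coefficient matrix A = [[-12, 6], [-9, 3]].
Characteristic polynomial det(A - λI) = λ^2 + 9λ + 18 = 0.
Eigenvalues λ = -6, -3.
For λ=-6: (A-λI) row 1 is [-6, 6], so an eigenvector is (1, 1).
For λ=-3: (A-λI) row 1 is [-9, 6], so an eigenvector is (2, 3).
General solution: C_1e^(-6t)(1,1) + C_2e^(-3t)(2,3).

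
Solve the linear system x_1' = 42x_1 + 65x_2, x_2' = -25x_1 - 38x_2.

Coefficient matrix A = [[42, 65], [-25, -38]].
Characteristic polynomial det(A - λI) = λ^2 - 4λ + 29 = 0.
Eigenvalues λ = 2 ± 5i (complex conjugate pair).
For λ=2+5i: an eigenvector is (3,-2) - i(-2,1) = (3 + 2i, -2 - i).
A real fundamental pair from Re and Im of e^((2+5i)t)v: X_1 = e^(2t)(cos(5t)·(3,-2) + sin(5t)·(-2,1)), X_2 = e^(2t)(sin(5t)·(3,-2) - cos(5t)·(-2,1)).
General solution: K_1X_1 + K_2X_2.

x_1(t) = -2K_1e^(2t)sin(5t) + 3K_1e^(2t)cos(5t) + 3K_2e^(2t)sin(5t) + 2K_2e^(2t)cos(5t), x_2(t) = K_1e^(2t)sin(5t) - 2K_1e^(2t)cos(5t) - 2K_2e^(2t)sin(5t) - K_2e^(2t)cos(5t)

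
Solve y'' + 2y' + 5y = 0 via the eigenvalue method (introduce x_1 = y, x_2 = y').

Let x_1 = y, x_2 = y'. Then x_1' = x_2 and x_2' = -5x_1 - 2x_2.
A = [[0,1],[-5,-2]]; det(A-λI) = λ^2 + 2λ + 5.
Eigenvalues λ = -1 ± 2i.

y(t) = C_1e^(-t)cos(2t) + C_2e^(-t)sin(2t)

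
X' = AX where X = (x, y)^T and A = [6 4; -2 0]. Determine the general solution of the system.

Coefficient matrix A = [[6, 4], [-2, 0]].
Characteristic polynomial det(A - λI) = λ^2 - 6λ + 8 = 0.
Eigenvalues λ = 4, 2.
For λ=4: (A-λI) row 1 is [2, 4], so an eigenvector is (-2, 1).
For λ=2: (A-λI) row 1 is [4, 4], so an eigenvector is (1, -1).
General solution: C_1e^(4t)(-2,1) + C_2e^(2t)(1,-1).

x(t) = -2C_1e^(4t) + C_2e^(2t), y(t) = C_1e^(4t) - C_2e^(2t)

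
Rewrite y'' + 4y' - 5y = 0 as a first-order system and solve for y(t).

y(t) = c_1e^(-5t) + c_2e^(t)

Let x_1 = y, x_2 = y'. Then x_1' = x_2 and x_2' = 5x_1 - 4x_2.
A = [[0,1],[5,-4]]; det(A-λI) = λ^2 + 4λ - 5.
Eigenvalues λ = -5, 1 with eigenvectors (1,-5), (1,1).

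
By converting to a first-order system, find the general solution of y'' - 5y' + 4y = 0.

y(t) = C_1e^(4t) + C_2e^(t)

Let x_1 = y, x_2 = y'. Then x_1' = x_2 and x_2' = -4x_1 + 5x_2.
A = [[0,1],[-4,5]]; det(A-λI) = λ^2 - 5λ + 4.
Eigenvalues λ = 4, 1 with eigenvectors (1,4), (1,1).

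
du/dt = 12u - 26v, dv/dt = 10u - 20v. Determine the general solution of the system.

Coefficient matrix A = [[12, -26], [10, -20]].
Characteristic polynomial det(A - λI) = λ^2 + 8λ + 20 = 0.
Eigenvalues λ = -4 ± 2i (complex conjugate pair).
For λ=-4+2i: an eigenvector is (3,2) - i(-2,-1) = (3 + 2i, 2 + i).
A real fundamental pair from Re and Im of e^((-4+2i)t)v: X_1 = e^(-4t)(cos(2t)·(3,2) + sin(2t)·(-2,-1)), X_2 = e^(-4t)(sin(2t)·(3,2) - cos(2t)·(-2,-1)).
General solution: K_1X_1 + K_2X_2.

u(t) = -2K_1e^(-4t)sin(2t) + 3K_1e^(-4t)cos(2t) + 3K_2e^(-4t)sin(2t) + 2K_2e^(-4t)cos(2t), v(t) = -K_1e^(-4t)sin(2t) + 2K_1e^(-4t)cos(2t) + 2K_2e^(-4t)sin(2t) + K_2e^(-4t)cos(2t)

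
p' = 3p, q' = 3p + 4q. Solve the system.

Coefficient matrix A = [[3, 0], [3, 4]].
Characteristic polynomial det(A - λI) = λ^2 - 7λ + 12 = 0.
Eigenvalues λ = 3, 4.
For λ=3: (A-λI) row 2 is [3, 1], so an eigenvector is (-1, 3).
For λ=4: (A-λI) row 1 is [-1, 0], so an eigenvector is (0, -1).
General solution: C_1e^(3t)(-1,3) + C_2e^(4t)(0,-1).

p(t) = -C_1e^(3t), q(t) = 3C_1e^(3t) - C_2e^(4t)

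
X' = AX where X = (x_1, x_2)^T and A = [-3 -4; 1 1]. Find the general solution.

x_1(t) = -2K_1e^(-t) - 2K_2te^(-t) + K_2e^(-t), x_2(t) = K_1e^(-t) + K_2te^(-t)

Coefficient matrix A = [[-3, -4], [1, 1]].
Characteristic polynomial det(A - λI) = λ^2 + 2λ + 1 = 0.
Single eigenvalue λ = -1 with algebraic multiplicity 2.
Eigenvector v = (-2,1); generalized eigenvector w with (A-λI)w=v is (1,0).
General solution: e^(-t)[K_1·v + K_2·(t·v + w)].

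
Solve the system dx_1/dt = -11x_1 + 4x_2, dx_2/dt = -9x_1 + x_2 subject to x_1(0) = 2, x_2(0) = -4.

Coefficient matrix A = [[-11, 4], [-9, 1]].
Characteristic polynomial det(A - λI) = λ^2 + 10λ + 25 = 0.
Single eigenvalue λ = -5 with algebraic multiplicity 2.
Eigenvector v = (-2,-3); generalized eigenvector w with (A-λI)w=v is (1,1).
General solution: e^(-5t)[C_1·v + C_2·(t·v + w)].
Applying x_1(0)=2, x_2(0)=-4 gives C_1=6, C_2=14.

x_1(t) = -28te^(-5t) + 2e^(-5t), x_2(t) = -42te^(-5t) - 4e^(-5t)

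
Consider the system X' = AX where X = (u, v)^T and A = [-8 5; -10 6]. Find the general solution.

u(t) = -2C_1e^(-t)sin(t) + C_1e^(-t)cos(t) + C_2e^(-t)sin(t) + 2C_2e^(-t)cos(t), v(t) = -3C_1e^(-t)sin(t) + C_1e^(-t)cos(t) + C_2e^(-t)sin(t) + 3C_2e^(-t)cos(t)

Coefficient matrix A = [[-8, 5], [-10, 6]].
Characteristic polynomial det(A - λI) = λ^2 + 2λ + 2 = 0.
Eigenvalues λ = -1 ± i (complex conjugate pair).
For λ=-1+i: an eigenvector is (1,1) - i(-2,-3) = (1 + 2i, 1 + 3i).
A real fundamental pair from Re and Im of e^((-1+i)t)v: X_1 = e^(-t)(cos(t)·(1,1) + sin(t)·(-2,-3)), X_2 = e^(-t)(sin(t)·(1,1) - cos(t)·(-2,-3)).
General solution: C_1X_1 + C_2X_2.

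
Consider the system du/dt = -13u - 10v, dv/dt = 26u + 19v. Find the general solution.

u(t) = -C_1e^(3t)sin(2t) + 2C_1e^(3t)cos(2t) + 2C_2e^(3t)sin(2t) + C_2e^(3t)cos(2t), v(t) = 2C_1e^(3t)sin(2t) - 3C_1e^(3t)cos(2t) - 3C_2e^(3t)sin(2t) - 2C_2e^(3t)cos(2t)

Coefficient matrix A = [[-13, -10], [26, 19]].
Characteristic polynomial det(A - λI) = λ^2 - 6λ + 13 = 0.
Eigenvalues λ = 3 ± 2i (complex conjugate pair).
For λ=3+2i: an eigenvector is (2,-3) - i(-1,2) = (2 + i, -3 - 2i).
A real fundamental pair from Re and Im of e^((3+2i)t)v: X_1 = e^(3t)(cos(2t)·(2,-3) + sin(2t)·(-1,2)), X_2 = e^(3t)(sin(2t)·(2,-3) - cos(2t)·(-1,2)).
General solution: C_1X_1 + C_2X_2.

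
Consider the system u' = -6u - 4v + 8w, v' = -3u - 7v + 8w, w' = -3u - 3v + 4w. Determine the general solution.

u(t) = 4K_1e^(-4t) + K_2e^(-2t) - 4K_3e^(-3t), v(t) = 4K_1e^(-4t) + K_2e^(-2t) - 3K_3e^(-3t), w(t) = 3K_1e^(-4t) + K_2e^(-2t) - 3K_3e^(-3t)

Coefficient matrix A = [[-6, -4, 8], [-3, -7, 8], [-3, -3, 4]].
det(A - λI) = 0 gives eigenvalues λ = -4, -2, -3.
For λ=-4: eigenvector (4,4,3).
For λ=-2: eigenvector (1,1,1).
For λ=-3: eigenvector (-4,-3,-3).
General solution: K_1e^(-4t)(4,4,3) + K_2e^(-2t)(1,1,1) + K_3e^(-3t)(-4,-3,-3).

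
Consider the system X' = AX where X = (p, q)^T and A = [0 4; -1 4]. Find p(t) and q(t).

Coefficient matrix A = [[0, 4], [-1, 4]].
Characteristic polynomial det(A - λI) = λ^2 - 4λ + 4 = 0.
Single eigenvalue λ = 2 with algebraic multiplicity 2.
Eigenvector v = (-2,-1); generalized eigenvector w with (A-λI)w=v is (1,0).
General solution: e^(2t)[C_1·v + C_2·(t·v + w)].

p(t) = -2C_1e^(2t) - 2C_2te^(2t) + C_2e^(2t), q(t) = -C_1e^(2t) - C_2te^(2t)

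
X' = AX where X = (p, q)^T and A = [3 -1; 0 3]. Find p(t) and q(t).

Coefficient matrix A = [[3, -1], [0, 3]].
Characteristic polynomial det(A - λI) = λ^2 - 6λ + 9 = 0.
Single eigenvalue λ = 3 with algebraic multiplicity 2.
Eigenvector v = (1,0); generalized eigenvector w with (A-λI)w=v is (-3,-1).
General solution: e^(3t)[c_1·v + c_2·(t·v + w)].

p(t) = c_1e^(3t) + c_2te^(3t) - 3c_2e^(3t), q(t) = -c_2e^(3t)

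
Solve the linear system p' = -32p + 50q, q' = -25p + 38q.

Coefficient matrix A = [[-32, 50], [-25, 38]].
Characteristic polynomial det(A - λI) = λ^2 - 6λ + 34 = 0.
Eigenvalues λ = 3 ± 5i (complex conjugate pair).
For λ=3+5i: an eigenvector is (1,1) - i(3,2) = (1 - 3i, 1 - 2i).
A real fundamental pair from Re and Im of e^((3+5i)t)v: X_1 = e^(3t)(cos(5t)·(1,1) + sin(5t)·(3,2)), X_2 = e^(3t)(sin(5t)·(1,1) - cos(5t)·(3,2)).
General solution: C_1X_1 + C_2X_2.

p(t) = 3C_1e^(3t)sin(5t) + C_1e^(3t)cos(5t) + C_2e^(3t)sin(5t) - 3C_2e^(3t)cos(5t), q(t) = 2C_1e^(3t)sin(5t) + C_1e^(3t)cos(5t) + C_2e^(3t)sin(5t) - 2C_2e^(3t)cos(5t)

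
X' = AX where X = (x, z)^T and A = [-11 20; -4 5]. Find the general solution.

x(t) = K_1e^(-3t)sin(4t) + 2K_1e^(-3t)cos(4t) + 2K_2e^(-3t)sin(4t) - K_2e^(-3t)cos(4t), z(t) = K_1e^(-3t)cos(4t) + K_2e^(-3t)sin(4t)

Coefficient matrix A = [[-11, 20], [-4, 5]].
Characteristic polynomial det(A - λI) = λ^2 + 6λ + 25 = 0.
Eigenvalues λ = -3 ± 4i (complex conjugate pair).
For λ=-3+4i: an eigenvector is (2,1) - i(1,0) = (2 - i, 1).
A real fundamental pair from Re and Im of e^((-3+4i)t)v: X_1 = e^(-3t)(cos(4t)·(2,1) + sin(4t)·(1,0)), X_2 = e^(-3t)(sin(4t)·(2,1) - cos(4t)·(1,0)).
General solution: K_1X_1 + K_2X_2.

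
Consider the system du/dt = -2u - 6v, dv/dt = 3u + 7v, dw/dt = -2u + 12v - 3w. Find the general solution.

u(t) = 2c_1e^(t) - c_2e^(4t), v(t) = -c_1e^(t) + c_2e^(4t), w(t) = -4c_1e^(t) + 2c_2e^(4t) + c_3e^(-3t)

Coefficient matrix A = [[-2, -6, 0], [3, 7, 0], [-2, 12, -3]].
det(A - λI) = 0 gives eigenvalues λ = 1, 4, -3.
For λ=1: eigenvector (2,-1,-4).
For λ=4: eigenvector (-1,1,2).
For λ=-3: eigenvector (0,0,1).
General solution: c_1e^(t)(2,-1,-4) + c_2e^(4t)(-1,1,2) + c_3e^(-3t)(0,0,1).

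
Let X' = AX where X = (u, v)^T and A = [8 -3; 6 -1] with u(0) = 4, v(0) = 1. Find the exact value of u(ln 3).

1674

A = [[8,-3],[6,-1]]; eigenvalues λ = 2, 5.
Eigenvectors: (-1,-2) for λ=2, (1,1) for λ=5.
From the initial condition, c_1 = 3, c_2 = 7.
u(ln 3) = (3)(3^2)(-1) + (7)(3^5)(1) = 1674.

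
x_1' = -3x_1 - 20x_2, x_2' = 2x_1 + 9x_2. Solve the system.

x_1(t) = -c_1e^(3t)sin(2t) - 3c_1e^(3t)cos(2t) - 3c_2e^(3t)sin(2t) + c_2e^(3t)cos(2t), x_2(t) = c_1e^(3t)cos(2t) + c_2e^(3t)sin(2t)

Coefficient matrix A = [[-3, -20], [2, 9]].
Characteristic polynomial det(A - λI) = λ^2 - 6λ + 13 = 0.
Eigenvalues λ = 3 ± 2i (complex conjugate pair).
For λ=3+2i: an eigenvector is (-3,1) - i(-1,0) = (-3 + i, 1).
A real fundamental pair from Re and Im of e^((3+2i)t)v: X_1 = e^(3t)(cos(2t)·(-3,1) + sin(2t)·(-1,0)), X_2 = e^(3t)(sin(2t)·(-3,1) - cos(2t)·(-1,0)).
General solution: c_1X_1 + c_2X_2.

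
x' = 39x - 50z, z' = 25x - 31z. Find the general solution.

x(t) = 3C_1e^(4t)sin(5t) - C_1e^(4t)cos(5t) - C_2e^(4t)sin(5t) - 3C_2e^(4t)cos(5t), z(t) = 2C_1e^(4t)sin(5t) - C_1e^(4t)cos(5t) - C_2e^(4t)sin(5t) - 2C_2e^(4t)cos(5t)

Coefficient matrix A = [[39, -50], [25, -31]].
Characteristic polynomial det(A - λI) = λ^2 - 8λ + 41 = 0.
Eigenvalues λ = 4 ± 5i (complex conjugate pair).
For λ=4+5i: an eigenvector is (-1,-1) - i(3,2) = (-1 - 3i, -1 - 2i).
A real fundamental pair from Re and Im of e^((4+5i)t)v: X_1 = e^(4t)(cos(5t)·(-1,-1) + sin(5t)·(3,2)), X_2 = e^(4t)(sin(5t)·(-1,-1) - cos(5t)·(3,2)).
General solution: C_1X_1 + C_2X_2.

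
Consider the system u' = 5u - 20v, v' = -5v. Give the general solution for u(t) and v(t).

Coefficient matrix A = [[5, -20], [0, -5]].
Characteristic polynomial det(A - λI) = λ^2 - 25 = 0.
Eigenvalues λ = 5, -5.
For λ=5: (A-λI) row 1 is [0, -20], so an eigenvector is (1, 0).
For λ=-5: (A-λI) row 1 is [10, -20], so an eigenvector is (-2, -1).
General solution: K_1e^(5t)(1,0) + K_2e^(-5t)(-2,-1).

u(t) = K_1e^(5t) - 2K_2e^(-5t), v(t) = -K_2e^(-5t)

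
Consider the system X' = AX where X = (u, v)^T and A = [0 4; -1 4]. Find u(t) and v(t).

u(t) = -2K_1e^(2t) - 2K_2te^(2t) + 3K_2e^(2t), v(t) = -K_1e^(2t) - K_2te^(2t) + K_2e^(2t)

Coefficient matrix A = [[0, 4], [-1, 4]].
Characteristic polynomial det(A - λI) = λ^2 - 4λ + 4 = 0.
Single eigenvalue λ = 2 with algebraic multiplicity 2.
Eigenvector v = (-2,-1); generalized eigenvector w with (A-λI)w=v is (3,1).
General solution: e^(2t)[K_1·v + K_2·(t·v + w)].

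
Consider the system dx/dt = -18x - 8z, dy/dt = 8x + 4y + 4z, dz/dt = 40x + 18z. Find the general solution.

x(t) = K_1e^(-2t) - 2K_2e^(2t), y(t) = -2K_2e^(2t) + K_3e^(4t), z(t) = -2K_1e^(-2t) + 5K_2e^(2t)

Coefficient matrix A = [[-18, 0, -8], [8, 4, 4], [40, 0, 18]].
det(A - λI) = 0 gives eigenvalues λ = -2, 2, 4.
For λ=-2: eigenvector (1,0,-2).
For λ=2: eigenvector (-2,-2,5).
For λ=4: eigenvector (0,1,0).
General solution: K_1e^(-2t)(1,0,-2) + K_2e^(2t)(-2,-2,5) + K_3e^(4t)(0,1,0).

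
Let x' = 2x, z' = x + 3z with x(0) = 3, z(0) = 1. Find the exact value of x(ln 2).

A = [[2,0],[1,3]]; eigenvalues λ = 3, 2.
Eigenvectors: (0,-1) for λ=3, (-1,1) for λ=2.
From the initial condition, c_1 = -4, c_2 = -3.
x(ln 2) = (-4)(2^3)(0) + (-3)(2^2)(-1) = 12.

12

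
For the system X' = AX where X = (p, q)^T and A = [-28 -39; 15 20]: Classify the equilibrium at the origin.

A = [[-28,-39],[15,20]]; det(A-λI) = λ^2 + 8λ + 25.
λ = -4 ± 3i: negative real part.

stable spiral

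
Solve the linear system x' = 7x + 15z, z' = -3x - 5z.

Coefficient matrix A = [[7, 15], [-3, -5]].
Characteristic polynomial det(A - λI) = λ^2 - 2λ + 10 = 0.
Eigenvalues λ = 1 ± 3i (complex conjugate pair).
For λ=1+3i: an eigenvector is (2,-1) - i(-1,0) = (2 + i, -1).
A real fundamental pair from Re and Im of e^((1+3i)t)v: X_1 = e^(t)(cos(3t)·(2,-1) + sin(3t)·(-1,0)), X_2 = e^(t)(sin(3t)·(2,-1) - cos(3t)·(-1,0)).
General solution: K_1X_1 + K_2X_2.

x(t) = -K_1e^(t)sin(3t) + 2K_1e^(t)cos(3t) + 2K_2e^(t)sin(3t) + K_2e^(t)cos(3t), z(t) = -K_1e^(t)cos(3t) - K_2e^(t)sin(3t)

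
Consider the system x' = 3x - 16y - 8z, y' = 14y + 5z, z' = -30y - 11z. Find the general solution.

x(t) = 2K_1e^(-t) + K_3e^(3t), y(t) = -K_1e^(-t) + K_2e^(4t), z(t) = 3K_1e^(-t) - 2K_2e^(4t)

Coefficient matrix A = [[3, -16, -8], [0, 14, 5], [0, -30, -11]].
det(A - λI) = 0 gives eigenvalues λ = -1, 4, 3.
For λ=-1: eigenvector (2,-1,3).
For λ=4: eigenvector (0,1,-2).
For λ=3: eigenvector (1,0,0).
General solution: K_1e^(-t)(2,-1,3) + K_2e^(4t)(0,1,-2) + K_3e^(3t)(1,0,0).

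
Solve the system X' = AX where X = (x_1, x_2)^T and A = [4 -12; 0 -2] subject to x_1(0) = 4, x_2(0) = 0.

Coefficient matrix A = [[4, -12], [0, -2]].
Characteristic polynomial det(A - λI) = λ^2 - 2λ - 8 = 0.
Eigenvalues λ = 4, -2.
For λ=4: (A-λI) row 1 is [0, -12], so an eigenvector is (-1, 0).
For λ=-2: (A-λI) row 1 is [6, -12], so an eigenvector is (-2, -1).
General solution: C_1e^(4t)(-1,0) + C_2e^(-2t)(-2,-1).
Applying x_1(0)=4, x_2(0)=0 gives C_1=-4, C_2=0.

x_1(t) = 4e^(4t), x_2(t) = 0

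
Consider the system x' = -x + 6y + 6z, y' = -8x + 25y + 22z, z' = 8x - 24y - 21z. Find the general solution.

Coefficient matrix A = [[-1, 6, 6], [-8, 25, 22], [8, -24, -21]].
det(A - λI) = 0 gives eigenvalues λ = 1, -1, 3.
For λ=1: eigenvector (3,1,0).
For λ=-1: eigenvector (1,2,-2).
For λ=3: eigenvector (0,-1,1).
General solution: C_1e^(t)(3,1,0) + C_2e^(-t)(1,2,-2) + C_3e^(3t)(0,-1,1).

x(t) = 3C_1e^(t) + C_2e^(-t), y(t) = C_1e^(t) + 2C_2e^(-t) - C_3e^(3t), z(t) = -2C_2e^(-t) + C_3e^(3t)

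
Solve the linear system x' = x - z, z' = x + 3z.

x(t) = -c_1e^(2t) - c_2te^(2t) - c_2e^(2t), z(t) = c_1e^(2t) + c_2te^(2t) + 2c_2e^(2t)

Coefficient matrix A = [[1, -1], [1, 3]].
Characteristic polynomial det(A - λI) = λ^2 - 4λ + 4 = 0.
Single eigenvalue λ = 2 with algebraic multiplicity 2.
Eigenvector v = (-1,1); generalized eigenvector w with (A-λI)w=v is (-1,2).
General solution: e^(2t)[c_1·v + c_2·(t·v + w)].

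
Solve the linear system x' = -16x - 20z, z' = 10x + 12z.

x(t) = -c_1e^(-2t)sin(2t) + 3c_1e^(-2t)cos(2t) + 3c_2e^(-2t)sin(2t) + c_2e^(-2t)cos(2t), z(t) = c_1e^(-2t)sin(2t) - 2c_1e^(-2t)cos(2t) - 2c_2e^(-2t)sin(2t) - c_2e^(-2t)cos(2t)

Coefficient matrix A = [[-16, -20], [10, 12]].
Characteristic polynomial det(A - λI) = λ^2 + 4λ + 8 = 0.
Eigenvalues λ = -2 ± 2i (complex conjugate pair).
For λ=-2+2i: an eigenvector is (3,-2) - i(-1,1) = (3 + i, -2 - i).
A real fundamental pair from Re and Im of e^((-2+2i)t)v: X_1 = e^(-2t)(cos(2t)·(3,-2) + sin(2t)·(-1,1)), X_2 = e^(-2t)(sin(2t)·(3,-2) - cos(2t)·(-1,1)).
General solution: c_1X_1 + c_2X_2.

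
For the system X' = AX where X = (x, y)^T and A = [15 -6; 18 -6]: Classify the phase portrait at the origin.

A = [[15,-6],[18,-6]]; det(A-λI) = λ^2 - 9λ + 18.
λ = 6, 3: both positive.

unstable node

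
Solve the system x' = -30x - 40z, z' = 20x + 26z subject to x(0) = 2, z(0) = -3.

Coefficient matrix A = [[-30, -40], [20, 26]].
Characteristic polynomial det(A - λI) = λ^2 + 4λ + 20 = 0.
Eigenvalues λ = -2 ± 4i (complex conjugate pair).
For λ=-2+4i: an eigenvector is (3,-2) - i(-1,1) = (3 + i, -2 - i).
A real fundamental pair from Re and Im of e^((-2+4i)t)v: X_1 = e^(-2t)(cos(4t)·(3,-2) + sin(4t)·(-1,1)), X_2 = e^(-2t)(sin(4t)·(3,-2) - cos(4t)·(-1,1)).
General solution: C_1X_1 + C_2X_2.
Applying x(0)=2, z(0)=-3 gives C_1=-1, C_2=5.

x(t) = 16e^(-2t)sin(4t) + 2e^(-2t)cos(4t), z(t) = -11e^(-2t)sin(4t) - 3e^(-2t)cos(4t)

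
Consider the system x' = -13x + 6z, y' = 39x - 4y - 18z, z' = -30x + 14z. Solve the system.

Coefficient matrix A = [[-13, 0, 6], [39, -4, -18], [-30, 0, 14]].
det(A - λI) = 0 gives eigenvalues λ = -1, -4, 2.
For λ=-1: eigenvector (1,1,2).
For λ=-4: eigenvector (0,1,0).
For λ=2: eigenvector (2,-2,5).
General solution: K_1e^(-t)(1,1,2) + K_2e^(-4t)(0,1,0) + K_3e^(2t)(2,-2,5).

x(t) = K_1e^(-t) + 2K_3e^(2t), y(t) = K_1e^(-t) + K_2e^(-4t) - 2K_3e^(2t), z(t) = 2K_1e^(-t) + 5K_3e^(2t)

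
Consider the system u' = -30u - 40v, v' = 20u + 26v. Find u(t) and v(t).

u(t) = -3K_1e^(-2t)sin(4t) - K_1e^(-2t)cos(4t) - K_2e^(-2t)sin(4t) + 3K_2e^(-2t)cos(4t), v(t) = 2K_1e^(-2t)sin(4t) + K_1e^(-2t)cos(4t) + K_2e^(-2t)sin(4t) - 2K_2e^(-2t)cos(4t)

Coefficient matrix A = [[-30, -40], [20, 26]].
Characteristic polynomial det(A - λI) = λ^2 + 4λ + 20 = 0.
Eigenvalues λ = -2 ± 4i (complex conjugate pair).
For λ=-2+4i: an eigenvector is (-1,1) - i(-3,2) = (-1 + 3i, 1 - 2i).
A real fundamental pair from Re and Im of e^((-2+4i)t)v: X_1 = e^(-2t)(cos(4t)·(-1,1) + sin(4t)·(-3,2)), X_2 = e^(-2t)(sin(4t)·(-1,1) - cos(4t)·(-3,2)).
General solution: K_1X_1 + K_2X_2.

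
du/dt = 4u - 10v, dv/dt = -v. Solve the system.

Coefficient matrix A = [[4, -10], [0, -1]].
Characteristic polynomial det(A - λI) = λ^2 - 3λ - 4 = 0.
Eigenvalues λ = 4, -1.
For λ=4: (A-λI) row 1 is [0, -10], so an eigenvector is (1, 0).
For λ=-1: (A-λI) row 1 is [5, -10], so an eigenvector is (2, 1).
General solution: c_1e^(4t)(1,0) + c_2e^(-t)(2,1).

u(t) = c_1e^(4t) + 2c_2e^(-t), v(t) = c_2e^(-t)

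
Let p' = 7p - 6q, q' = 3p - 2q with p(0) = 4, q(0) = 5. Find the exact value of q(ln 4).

A = [[7,-6],[3,-2]]; eigenvalues λ = 4, 1.
Eigenvectors: (2,1) for λ=4, (1,1) for λ=1.
From the initial condition, c_1 = -1, c_2 = 6.
q(ln 4) = (-1)(4^4)(1) + (6)(4^1)(1) = -232.

-232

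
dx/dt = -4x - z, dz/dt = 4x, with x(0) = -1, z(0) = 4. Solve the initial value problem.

x(t) = -2te^(-2t) - e^(-2t), z(t) = 4te^(-2t) + 4e^(-2t)

Coefficient matrix A = [[-4, -1], [4, 0]].
Characteristic polynomial det(A - λI) = λ^2 + 4λ + 4 = 0.
Single eigenvalue λ = -2 with algebraic multiplicity 2.
Eigenvector v = (-1,2); generalized eigenvector w with (A-λI)w=v is (-1,3).
General solution: e^(-2t)[c_1·v + c_2·(t·v + w)].
Applying x(0)=-1, z(0)=4 gives c_1=-1, c_2=2.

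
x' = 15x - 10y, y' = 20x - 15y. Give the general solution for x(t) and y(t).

Coefficient matrix A = [[15, -10], [20, -15]].
Characteristic polynomial det(A - λI) = λ^2 - 25 = 0.
Eigenvalues λ = 5, -5.
For λ=5: (A-λI) row 1 is [10, -10], so an eigenvector is (1, 1).
For λ=-5: (A-λI) row 1 is [20, -10], so an eigenvector is (1, 2).
General solution: c_1e^(5t)(1,1) + c_2e^(-5t)(1,2).

x(t) = c_1e^(5t) + c_2e^(-5t), y(t) = c_1e^(5t) + 2c_2e^(-5t)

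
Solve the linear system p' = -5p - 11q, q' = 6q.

Coefficient matrix A = [[-5, -11], [0, 6]].
Characteristic polynomial det(A - λI) = λ^2 - λ - 30 = 0.
Eigenvalues λ = 6, -5.
For λ=6: (A-λI) row 1 is [-11, -11], so an eigenvector is (-1, 1).
For λ=-5: (A-λI) row 1 is [0, -11], so an eigenvector is (1, 0).
General solution: C_1e^(6t)(-1,1) + C_2e^(-5t)(1,0).

p(t) = -C_1e^(6t) + C_2e^(-5t), q(t) = C_1e^(6t)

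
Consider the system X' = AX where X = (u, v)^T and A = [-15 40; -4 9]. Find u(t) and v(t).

Coefficient matrix A = [[-15, 40], [-4, 9]].
Characteristic polynomial det(A - λI) = λ^2 + 6λ + 25 = 0.
Eigenvalues λ = -3 ± 4i (complex conjugate pair).
For λ=-3+4i: an eigenvector is (1,0) - i(-3,-1) = (1 + 3i, 0 + i).
A real fundamental pair from Re and Im of e^((-3+4i)t)v: X_1 = e^(-3t)(cos(4t)·(1,0) + sin(4t)·(-3,-1)), X_2 = e^(-3t)(sin(4t)·(1,0) - cos(4t)·(-3,-1)).
General solution: C_1X_1 + C_2X_2.

u(t) = -3C_1e^(-3t)sin(4t) + C_1e^(-3t)cos(4t) + C_2e^(-3t)sin(4t) + 3C_2e^(-3t)cos(4t), v(t) = -C_1e^(-3t)sin(4t) + C_2e^(-3t)cos(4t)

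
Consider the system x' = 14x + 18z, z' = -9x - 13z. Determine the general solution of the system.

x(t) = C_1e^(-4t) + 2C_2e^(5t), z(t) = -C_1e^(-4t) - C_2e^(5t)

Coefficient matrix A = [[14, 18], [-9, -13]].
Characteristic polynomial det(A - λI) = λ^2 - λ - 20 = 0.
Eigenvalues λ = -4, 5.
For λ=-4: (A-λI) row 1 is [18, 18], so an eigenvector is (1, -1).
For λ=5: (A-λI) row 1 is [9, 18], so an eigenvector is (2, -1).
General solution: C_1e^(-4t)(1,-1) + C_2e^(5t)(2,-1).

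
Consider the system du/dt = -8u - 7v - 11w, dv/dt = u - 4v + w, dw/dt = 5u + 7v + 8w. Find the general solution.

Coefficient matrix A = [[-8, -7, -11], [1, -4, 1], [5, 7, 8]].
det(A - λI) = 0 gives eigenvalues λ = 3, -4, -3.
For λ=3: eigenvector (-1,0,1).
For λ=-4: eigenvector (1,1,-1).
For λ=-3: eigenvector (3,1,-2).
General solution: C_1e^(3t)(-1,0,1) + C_2e^(-4t)(1,1,-1) + C_3e^(-3t)(3,1,-2).

u(t) = -C_1e^(3t) + C_2e^(-4t) + 3C_3e^(-3t), v(t) = C_2e^(-4t) + C_3e^(-3t), w(t) = C_1e^(3t) - C_2e^(-4t) - 2C_3e^(-3t)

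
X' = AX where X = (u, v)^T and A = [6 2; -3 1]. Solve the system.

u(t) = c_1e^(4t) + 2c_2e^(3t), v(t) = -c_1e^(4t) - 3c_2e^(3t)

Coefficient matrix A = [[6, 2], [-3, 1]].
Characteristic polynomial det(A - λI) = λ^2 - 7λ + 12 = 0.
Eigenvalues λ = 4, 3.
For λ=4: (A-λI) row 1 is [2, 2], so an eigenvector is (1, -1).
For λ=3: (A-λI) row 1 is [3, 2], so an eigenvector is (2, -3).
General solution: c_1e^(4t)(1,-1) + c_2e^(3t)(2,-3).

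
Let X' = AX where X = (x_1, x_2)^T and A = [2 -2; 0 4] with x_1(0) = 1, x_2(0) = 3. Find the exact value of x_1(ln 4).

A = [[2,-2],[0,4]]; eigenvalues λ = 2, 4.
Eigenvectors: (1,0) for λ=2, (1,-1) for λ=4.
From the initial condition, c_1 = 4, c_2 = -3.
x_1(ln 4) = (4)(4^2)(1) + (-3)(4^4)(1) = -704.

-704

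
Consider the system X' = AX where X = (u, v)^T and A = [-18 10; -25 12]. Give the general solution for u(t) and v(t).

Coefficient matrix A = [[-18, 10], [-25, 12]].
Characteristic polynomial det(A - λI) = λ^2 + 6λ + 34 = 0.
Eigenvalues λ = -3 ± 5i (complex conjugate pair).
For λ=-3+5i: an eigenvector is (-1,-1) - i(1,2) = (-1 - i, -1 - 2i).
A real fundamental pair from Re and Im of e^((-3+5i)t)v: X_1 = e^(-3t)(cos(5t)·(-1,-1) + sin(5t)·(1,2)), X_2 = e^(-3t)(sin(5t)·(-1,-1) - cos(5t)·(1,2)).
General solution: c_1X_1 + c_2X_2.

u(t) = c_1e^(-3t)sin(5t) - c_1e^(-3t)cos(5t) - c_2e^(-3t)sin(5t) - c_2e^(-3t)cos(5t), v(t) = 2c_1e^(-3t)sin(5t) - c_1e^(-3t)cos(5t) - c_2e^(-3t)sin(5t) - 2c_2e^(-3t)cos(5t)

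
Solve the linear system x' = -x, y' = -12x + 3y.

Coefficient matrix A = [[-1, 0], [-12, 3]].
Characteristic polynomial det(A - λI) = λ^2 - 2λ - 3 = 0.
Eigenvalues λ = -1, 3.
For λ=-1: (A-λI) row 2 is [-12, 4], so an eigenvector is (1, 3).
For λ=3: (A-λI) row 1 is [-4, 0], so an eigenvector is (0, -1).
General solution: c_1e^(-t)(1,3) + c_2e^(3t)(0,-1).

x(t) = c_1e^(-t), y(t) = 3c_1e^(-t) - c_2e^(3t)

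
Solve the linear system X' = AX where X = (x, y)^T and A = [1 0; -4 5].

Coefficient matrix A = [[1, 0], [-4, 5]].
Characteristic polynomial det(A - λI) = λ^2 - 6λ + 5 = 0.
Eigenvalues λ = 5, 1.
For λ=5: (A-λI) row 1 is [-4, 0], so an eigenvector is (0, -1).
For λ=1: (A-λI) row 2 is [-4, 4], so an eigenvector is (1, 1).
General solution: K_1e^(5t)(0,-1) + K_2e^(t)(1,1).

x(t) = K_2e^(t), y(t) = -K_1e^(5t) + K_2e^(t)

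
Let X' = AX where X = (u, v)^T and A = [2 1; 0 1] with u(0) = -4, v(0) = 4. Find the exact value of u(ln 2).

-8

A = [[2,1],[0,1]]; eigenvalues λ = 2, 1.
Eigenvectors: (1,0) for λ=2, (-1,1) for λ=1.
From the initial condition, c_1 = 0, c_2 = 4.
u(ln 2) = (0)(2^2)(1) + (4)(2^1)(-1) = -8.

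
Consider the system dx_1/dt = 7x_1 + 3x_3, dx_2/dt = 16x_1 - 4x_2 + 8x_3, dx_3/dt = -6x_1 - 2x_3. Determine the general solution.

x_1(t) = -K_1e^(t) - K_2e^(4t), x_2(t) = -K_2e^(4t) + K_3e^(-4t), x_3(t) = 2K_1e^(t) + K_2e^(4t)

Coefficient matrix A = [[7, 0, 3], [16, -4, 8], [-6, 0, -2]].
det(A - λI) = 0 gives eigenvalues λ = 1, 4, -4.
For λ=1: eigenvector (-1,0,2).
For λ=4: eigenvector (-1,-1,1).
For λ=-4: eigenvector (0,1,0).
General solution: K_1e^(t)(-1,0,2) + K_2e^(4t)(-1,-1,1) + K_3e^(-4t)(0,1,0).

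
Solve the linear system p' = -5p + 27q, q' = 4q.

Coefficient matrix A = [[-5, 27], [0, 4]].
Characteristic polynomial det(A - λI) = λ^2 + λ - 20 = 0.
Eigenvalues λ = -5, 4.
For λ=-5: (A-λI) row 1 is [0, 27], so an eigenvector is (1, 0).
For λ=4: (A-λI) row 1 is [-9, 27], so an eigenvector is (3, 1).
General solution: c_1e^(-5t)(1,0) + c_2e^(4t)(3,1).

p(t) = c_1e^(-5t) + 3c_2e^(4t), q(t) = c_2e^(4t)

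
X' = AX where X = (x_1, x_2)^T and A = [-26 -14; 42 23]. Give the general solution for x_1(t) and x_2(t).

x_1(t) = -2C_1e^(-5t) + C_2e^(2t), x_2(t) = 3C_1e^(-5t) - 2C_2e^(2t)

Coefficient matrix A = [[-26, -14], [42, 23]].
Characteristic polynomial det(A - λI) = λ^2 + 3λ - 10 = 0.
Eigenvalues λ = -5, 2.
For λ=-5: (A-λI) row 1 is [-21, -14], so an eigenvector is (-2, 3).
For λ=2: (A-λI) row 1 is [-28, -14], so an eigenvector is (1, -2).
General solution: C_1e^(-5t)(-2,3) + C_2e^(2t)(1,-2).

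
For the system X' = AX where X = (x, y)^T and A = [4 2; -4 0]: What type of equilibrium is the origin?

unstable spiral

A = [[4,2],[-4,0]]; det(A-λI) = λ^2 - 4λ + 8.
λ = 2 ± 2i: positive real part.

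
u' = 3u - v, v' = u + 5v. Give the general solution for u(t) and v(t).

Coefficient matrix A = [[3, -1], [1, 5]].
Characteristic polynomial det(A - λI) = λ^2 - 8λ + 16 = 0.
Single eigenvalue λ = 4 with algebraic multiplicity 2.
Eigenvector v = (-1,1); generalized eigenvector w with (A-λI)w=v is (0,1).
General solution: e^(4t)[K_1·v + K_2·(t·v + w)].

u(t) = -K_1e^(4t) - K_2te^(4t), v(t) = K_1e^(4t) + K_2te^(4t) + K_2e^(4t)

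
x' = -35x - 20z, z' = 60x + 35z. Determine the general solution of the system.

Coefficient matrix A = [[-35, -20], [60, 35]].
Characteristic polynomial det(A - λI) = λ^2 - 25 = 0.
Eigenvalues λ = -5, 5.
For λ=-5: (A-λI) row 1 is [-30, -20], so an eigenvector is (2, -3).
For λ=5: (A-λI) row 1 is [-40, -20], so an eigenvector is (1, -2).
General solution: C_1e^(-5t)(2,-3) + C_2e^(5t)(1,-2).

x(t) = 2C_1e^(-5t) + C_2e^(5t), z(t) = -3C_1e^(-5t) - 2C_2e^(5t)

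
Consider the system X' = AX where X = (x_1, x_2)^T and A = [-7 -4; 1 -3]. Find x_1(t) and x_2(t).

x_1(t) = -2C_1e^(-5t) - 2C_2te^(-5t) + C_2e^(-5t), x_2(t) = C_1e^(-5t) + C_2te^(-5t)

Coefficient matrix A = [[-7, -4], [1, -3]].
Characteristic polynomial det(A - λI) = λ^2 + 10λ + 25 = 0.
Single eigenvalue λ = -5 with algebraic multiplicity 2.
Eigenvector v = (-2,1); generalized eigenvector w with (A-λI)w=v is (1,0).
General solution: e^(-5t)[C_1·v + C_2·(t·v + w)].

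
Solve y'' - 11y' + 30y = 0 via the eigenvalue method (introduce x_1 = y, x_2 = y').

Let x_1 = y, x_2 = y'. Then x_1' = x_2 and x_2' = -30x_1 + 11x_2.
A = [[0,1],[-30,11]]; det(A-λI) = λ^2 - 11λ + 30.
Eigenvalues λ = 6, 5 with eigenvectors (1,6), (1,5).

y(t) = c_1e^(6t) + c_2e^(5t)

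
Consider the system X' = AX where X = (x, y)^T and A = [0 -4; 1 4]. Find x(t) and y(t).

Coefficient matrix A = [[0, -4], [1, 4]].
Characteristic polynomial det(A - λI) = λ^2 - 4λ + 4 = 0.
Single eigenvalue λ = 2 with algebraic multiplicity 2.
Eigenvector v = (2,-1); generalized eigenvector w with (A-λI)w=v is (3,-2).
General solution: e^(2t)[C_1·v + C_2·(t·v + w)].

x(t) = 2C_1e^(2t) + 2C_2te^(2t) + 3C_2e^(2t), y(t) = -C_1e^(2t) - C_2te^(2t) - 2C_2e^(2t)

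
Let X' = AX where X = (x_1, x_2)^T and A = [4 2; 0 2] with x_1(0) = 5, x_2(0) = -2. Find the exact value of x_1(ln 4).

800

A = [[4,2],[0,2]]; eigenvalues λ = 4, 2.
Eigenvectors: (-1,0) for λ=4, (-1,1) for λ=2.
From the initial condition, c_1 = -3, c_2 = -2.
x_1(ln 4) = (-3)(4^4)(-1) + (-2)(4^2)(-1) = 800.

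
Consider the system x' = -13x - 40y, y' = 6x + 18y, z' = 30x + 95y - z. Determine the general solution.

Coefficient matrix A = [[-13, -40, 0], [6, 18, 0], [30, 95, -1]].
det(A - λI) = 0 gives eigenvalues λ = 2, 3, -1.
For λ=2: eigenvector (8,-3,-15).
For λ=3: eigenvector (5,-2,-10).
For λ=-1: eigenvector (0,0,1).
General solution: K_1e^(2t)(8,-3,-15) + K_2e^(3t)(5,-2,-10) + K_3e^(-t)(0,0,1).

x(t) = 8K_1e^(2t) + 5K_2e^(3t), y(t) = -3K_1e^(2t) - 2K_2e^(3t), z(t) = -15K_1e^(2t) - 10K_2e^(3t) + K_3e^(-t)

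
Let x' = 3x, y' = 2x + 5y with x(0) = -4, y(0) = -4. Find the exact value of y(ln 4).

A = [[3,0],[2,5]]; eigenvalues λ = 5, 3.
Eigenvectors: (0,-1) for λ=5, (1,-1) for λ=3.
From the initial condition, c_1 = 8, c_2 = -4.
y(ln 4) = (8)(4^5)(-1) + (-4)(4^3)(-1) = -7936.

-7936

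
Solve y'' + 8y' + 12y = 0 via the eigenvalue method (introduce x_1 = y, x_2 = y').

y(t) = K_1e^(-2t) + K_2e^(-6t)

Let x_1 = y, x_2 = y'. Then x_1' = x_2 and x_2' = -12x_1 - 8x_2.
A = [[0,1],[-12,-8]]; det(A-λI) = λ^2 + 8λ + 12.
Eigenvalues λ = -2, -6 with eigenvectors (1,-2), (1,-6).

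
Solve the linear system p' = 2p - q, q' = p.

Coefficient matrix A = [[2, -1], [1, 0]].
Characteristic polynomial det(A - λI) = λ^2 - 2λ + 1 = 0.
Single eigenvalue λ = 1 with algebraic multiplicity 2.
Eigenvector v = (1,1); generalized eigenvector w with (A-λI)w=v is (-1,-2).
General solution: e^(t)[c_1·v + c_2·(t·v + w)].

p(t) = c_1e^(t) + c_2te^(t) - c_2e^(t), q(t) = c_1e^(t) + c_2te^(t) - 2c_2e^(t)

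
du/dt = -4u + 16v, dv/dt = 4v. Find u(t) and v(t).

u(t) = 2c_1e^(4t) - c_2e^(-4t), v(t) = c_1e^(4t)

Coefficient matrix A = [[-4, 16], [0, 4]].
Characteristic polynomial det(A - λI) = λ^2 - 16 = 0.
Eigenvalues λ = 4, -4.
For λ=4: (A-λI) row 1 is [-8, 16], so an eigenvector is (2, 1).
For λ=-4: (A-λI) row 1 is [0, 16], so an eigenvector is (-1, 0).
General solution: c_1e^(4t)(2,1) + c_2e^(-4t)(-1,0).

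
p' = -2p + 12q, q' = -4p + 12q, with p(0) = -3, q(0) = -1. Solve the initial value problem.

p(t) = 3e^(6t) - 6e^(4t), q(t) = 2e^(6t) - 3e^(4t)

Coefficient matrix A = [[-2, 12], [-4, 12]].
Characteristic polynomial det(A - λI) = λ^2 - 10λ + 24 = 0.
Eigenvalues λ = 6, 4.
For λ=6: (A-λI) row 1 is [-8, 12], so an eigenvector is (-3, -2).
For λ=4: (A-λI) row 1 is [-6, 12], so an eigenvector is (-2, -1).
General solution: K_1e^(6t)(-3,-2) + K_2e^(4t)(-2,-1).
Applying p(0)=-3, q(0)=-1 gives K_1=-1, K_2=3.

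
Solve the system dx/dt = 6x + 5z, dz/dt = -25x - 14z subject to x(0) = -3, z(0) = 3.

x(t) = -3e^(-4t)sin(5t) - 3e^(-4t)cos(5t), z(t) = 9e^(-4t)sin(5t) + 3e^(-4t)cos(5t)

Coefficient matrix A = [[6, 5], [-25, -14]].
Characteristic polynomial det(A - λI) = λ^2 + 8λ + 41 = 0.
Eigenvalues λ = -4 ± 5i (complex conjugate pair).
For λ=-4+5i: an eigenvector is (-1,2) - i(0,1) = (-1, 2 - i).
A real fundamental pair from Re and Im of e^((-4+5i)t)v: X_1 = e^(-4t)(cos(5t)·(-1,2) + sin(5t)·(0,1)), X_2 = e^(-4t)(sin(5t)·(-1,2) - cos(5t)·(0,1)).
General solution: C_1X_1 + C_2X_2.
Applying x(0)=-3, z(0)=3 gives C_1=3, C_2=3.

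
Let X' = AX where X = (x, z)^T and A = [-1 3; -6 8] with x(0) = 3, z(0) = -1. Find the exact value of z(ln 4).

-8080

A = [[-1,3],[-6,8]]; eigenvalues λ = 2, 5.
Eigenvectors: (-1,-1) for λ=2, (-1,-2) for λ=5.
From the initial condition, c_1 = -7, c_2 = 4.
z(ln 4) = (-7)(4^2)(-1) + (4)(4^5)(-2) = -8080.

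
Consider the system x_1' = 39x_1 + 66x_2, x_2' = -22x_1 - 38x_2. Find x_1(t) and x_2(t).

x_1(t) = 3C_1e^(-5t) - 2C_2e^(6t), x_2(t) = -2C_1e^(-5t) + C_2e^(6t)

Coefficient matrix A = [[39, 66], [-22, -38]].
Characteristic polynomial det(A - λI) = λ^2 - λ - 30 = 0.
Eigenvalues λ = -5, 6.
For λ=-5: (A-λI) row 1 is [44, 66], so an eigenvector is (3, -2).
For λ=6: (A-λI) row 1 is [33, 66], so an eigenvector is (-2, 1).
General solution: C_1e^(-5t)(3,-2) + C_2e^(6t)(-2,1).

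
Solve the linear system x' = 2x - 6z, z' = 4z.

x(t) = K_1e^(2t) - 3K_2e^(4t), z(t) = K_2e^(4t)

Coefficient matrix A = [[2, -6], [0, 4]].
Characteristic polynomial det(A - λI) = λ^2 - 6λ + 8 = 0.
Eigenvalues λ = 2, 4.
For λ=2: (A-λI) row 1 is [0, -6], so an eigenvector is (1, 0).
For λ=4: (A-λI) row 1 is [-2, -6], so an eigenvector is (-3, 1).
General solution: K_1e^(2t)(1,0) + K_2e^(4t)(-3,1).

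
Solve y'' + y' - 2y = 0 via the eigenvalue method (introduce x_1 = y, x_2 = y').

y(t) = c_1e^(-2t) + c_2e^(t)

Let x_1 = y, x_2 = y'. Then x_1' = x_2 and x_2' = 2x_1 - x_2.
A = [[0,1],[2,-1]]; det(A-λI) = λ^2 + λ - 2.
Eigenvalues λ = -2, 1 with eigenvectors (1,-2), (1,1).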